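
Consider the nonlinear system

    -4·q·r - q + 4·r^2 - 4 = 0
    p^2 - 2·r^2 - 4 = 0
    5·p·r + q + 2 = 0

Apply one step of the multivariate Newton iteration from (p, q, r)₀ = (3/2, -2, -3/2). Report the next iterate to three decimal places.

At (3/2, -2, -3/2): F = (-5.000, -6.250, -11.250).
Jacobian J = [[0, -4·r - 1, -4·q + 8·r], [2·p, 0, -4·r], [5·r, 1, 5·p]].
At the point, J = [[0.000, 5.000, -4.000], [3.000, 0.000, 6.000], [-7.500, 1.000, 7.500]] (det J = -349.500).
Solving J·Δ = −F gives Δ = (-0.138, 1.888, 1.111).
Then the next iterate is (p, q, r)₁ = (1.362, -0.112, -0.389).

(1.362, -0.112, -0.389)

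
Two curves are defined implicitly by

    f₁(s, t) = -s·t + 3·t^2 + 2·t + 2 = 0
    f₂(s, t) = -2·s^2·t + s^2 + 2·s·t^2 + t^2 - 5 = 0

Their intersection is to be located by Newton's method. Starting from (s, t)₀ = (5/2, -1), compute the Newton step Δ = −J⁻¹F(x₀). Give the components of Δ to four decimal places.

(0.0741, 0.8576)

At (5/2, -1): F = (5.5000, 19.7500).
Jacobian J = [[-t, -s + 6·t + 2], [-4·s·t + 2·s + 2·t^2, -2·s^2 + 4·s·t + 2·t]].
At the point, J = [[1.0000, -6.5000], [17.0000, -24.5000]] (det J = 86.0000).
Solving J·Δ = −F gives Δ = (0.0741, 0.8576).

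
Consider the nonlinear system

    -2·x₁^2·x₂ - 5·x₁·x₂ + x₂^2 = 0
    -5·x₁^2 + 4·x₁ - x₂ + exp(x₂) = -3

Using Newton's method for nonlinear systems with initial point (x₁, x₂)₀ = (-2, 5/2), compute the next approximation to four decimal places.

(0.7698, -2.0748)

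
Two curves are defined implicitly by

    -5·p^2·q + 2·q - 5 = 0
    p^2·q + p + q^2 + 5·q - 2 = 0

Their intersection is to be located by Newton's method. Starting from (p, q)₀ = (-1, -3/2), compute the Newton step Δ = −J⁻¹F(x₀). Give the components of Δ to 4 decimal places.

(-0.9318, 4.4924)

At (-1, -3/2): F = (-0.5000, -9.7500).
Jacobian J = [[-10·p·q, -5·p^2 + 2], [2·p·q + 1, p^2 + 2·q + 5]].
At the point, J = [[-15.0000, -3.0000], [4.0000, 3.0000]] (det J = -33.0000).
Solving J·Δ = −F gives Δ = (-0.9318, 4.4924).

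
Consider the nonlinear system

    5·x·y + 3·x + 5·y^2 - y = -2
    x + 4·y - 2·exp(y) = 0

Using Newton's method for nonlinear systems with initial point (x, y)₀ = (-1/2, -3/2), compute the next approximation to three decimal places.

(26.648, -7.185)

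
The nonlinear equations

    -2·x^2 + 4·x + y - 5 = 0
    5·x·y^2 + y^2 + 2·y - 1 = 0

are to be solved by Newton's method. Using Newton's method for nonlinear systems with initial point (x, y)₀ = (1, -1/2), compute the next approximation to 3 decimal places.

(12.600, 3.000)

At (1, -1/2): F = (-3.500, -0.500).
Jacobian J = [[-4·x + 4, 1], [5·y^2, 10·x·y + 2·y + 2]].
At the point, J = [[0.000, 1.000], [1.250, -4.000]] (det J = -1.250).
Solving J·Δ = −F gives Δ = (11.600, 3.500).
Then the next iterate is (x, y)₁ = (12.600, 3.000).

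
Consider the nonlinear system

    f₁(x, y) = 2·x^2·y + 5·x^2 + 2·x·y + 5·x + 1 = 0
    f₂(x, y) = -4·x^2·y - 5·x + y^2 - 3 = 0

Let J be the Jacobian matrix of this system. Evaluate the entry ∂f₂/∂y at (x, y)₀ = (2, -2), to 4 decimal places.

∂f₂/∂y = -4·x^2 + 2·y.
At (2, -2) this is -20.0000.

-20.0000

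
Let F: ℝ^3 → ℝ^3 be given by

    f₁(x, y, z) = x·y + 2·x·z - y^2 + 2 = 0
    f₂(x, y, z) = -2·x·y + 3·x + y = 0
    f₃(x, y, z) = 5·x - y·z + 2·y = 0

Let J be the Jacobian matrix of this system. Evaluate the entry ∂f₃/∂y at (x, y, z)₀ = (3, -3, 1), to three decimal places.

1.000

∂f₃/∂y = -z + 2.
At (3, -3, 1) this is 1.000.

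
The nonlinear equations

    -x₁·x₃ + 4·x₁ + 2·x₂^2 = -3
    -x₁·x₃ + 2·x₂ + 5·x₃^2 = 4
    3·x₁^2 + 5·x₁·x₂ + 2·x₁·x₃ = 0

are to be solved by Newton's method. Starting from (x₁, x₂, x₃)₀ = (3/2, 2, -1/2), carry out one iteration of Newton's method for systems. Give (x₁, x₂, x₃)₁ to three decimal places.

(1.361, -0.212, -0.884)

At (3/2, 2, -1/2): F = (17.750, 2.000, 20.250).
Jacobian J = [[-x₃ + 4, 4·x₂, -x₁], [-x₃, 2, -x₁ + 10·x₃], [6·x₁ + 5·x₂ + 2·x₃, 5·x₁, 2·x₁]].
At the point, J = [[4.500, 8.000, -1.500], [0.500, 2.000, -6.500], [18.000, 7.500, 3.000]] (det J = -653.250).
Solving J·Δ = −F gives Δ = (-0.139, -2.212, -0.384).
Then the next iterate is (x₁, x₂, x₃)₁ = (1.361, -0.212, -0.884).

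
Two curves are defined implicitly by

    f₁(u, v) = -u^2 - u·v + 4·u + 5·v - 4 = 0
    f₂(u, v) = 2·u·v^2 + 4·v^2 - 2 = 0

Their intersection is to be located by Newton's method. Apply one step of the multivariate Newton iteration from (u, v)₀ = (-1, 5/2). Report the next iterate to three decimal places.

At (-1, 5/2): F = (6.000, 10.500).
Jacobian J = [[-2·u - v + 4, -u + 5], [2·v^2, 4·u·v + 8·v]].
At the point, J = [[3.500, 6.000], [12.500, 10.000]] (det J = -40.000).
Solving J·Δ = −F gives Δ = (-0.075, -0.956).
Then the next iterate is (u, v)₁ = (-1.075, 1.544).

(-1.075, 1.544)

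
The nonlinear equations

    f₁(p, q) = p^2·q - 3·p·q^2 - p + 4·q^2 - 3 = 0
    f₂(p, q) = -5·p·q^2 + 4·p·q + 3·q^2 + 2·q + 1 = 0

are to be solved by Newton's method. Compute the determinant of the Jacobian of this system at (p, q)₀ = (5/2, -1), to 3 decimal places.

J = [[2·p·q - 3·q^2 - 1, p^2 - 6·p·q + 8·q], [-5·q^2 + 4·q, -10·p·q + 4·p + 6·q + 2]].
At the point, J = [[-9.000, 13.250], [-9.000, 31.000]].
det J = -159.750.

-159.750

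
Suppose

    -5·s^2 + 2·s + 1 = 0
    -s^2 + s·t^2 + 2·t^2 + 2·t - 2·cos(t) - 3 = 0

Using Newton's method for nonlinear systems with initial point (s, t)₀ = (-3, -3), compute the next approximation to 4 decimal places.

At (-3, -3): F = (-50.0000, -25.020015).
Jacobian J = [[-10·s + 2, 0], [-2·s + t^2, 2·s·t + 4·t + 2·sin(t) + 2]].
At the point, J = [[32.0000, 0.0000], [15.0000, 7.717760]] (det J = 246.968319).
Solving J·Δ = −F gives Δ = (1.5625, 0.2050).
Then the next iterate is (s, t)₁ = (-1.4375, -2.7950).

(-1.4375, -2.7950)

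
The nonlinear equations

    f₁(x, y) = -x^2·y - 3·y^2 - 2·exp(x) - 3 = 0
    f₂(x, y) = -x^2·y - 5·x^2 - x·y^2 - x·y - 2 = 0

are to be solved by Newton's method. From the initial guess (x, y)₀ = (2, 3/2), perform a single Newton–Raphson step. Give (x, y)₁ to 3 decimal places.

At (2, 3/2): F = (-30.52811, -35.500).
Jacobian J = [[-2·x·y - 2·exp(x), -x^2 - 6·y], [-2·x·y - 10·x - y^2 - y, -x^2 - 2·x·y - x]].
At the point, J = [[-20.77811, -13.000], [-29.750, -12.000]] (det J = -137.41265).
Solving J·Δ = −F gives Δ = (-0.693, -1.241).
Then the next iterate is (x, y)₁ = (1.307, 0.259).

(1.307, 0.259)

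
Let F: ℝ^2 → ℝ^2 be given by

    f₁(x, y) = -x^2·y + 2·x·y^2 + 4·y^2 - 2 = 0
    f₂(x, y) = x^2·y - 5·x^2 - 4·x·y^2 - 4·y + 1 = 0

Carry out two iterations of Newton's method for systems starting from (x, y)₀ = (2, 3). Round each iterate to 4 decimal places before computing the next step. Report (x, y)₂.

At (2, 3): F = (58.0000, -91.0000).
Jacobian J = [[-2·x·y + 2·y^2, -x^2 + 4·x·y + 8·y], [2·x·y - 10·x - 4·y^2, x^2 - 8·x·y - 4]].
At the point, J = [[6.0000, 44.0000], [-44.0000, -48.0000]] (det J = 1648.0000).
Solving J·Δ = −F gives Δ = (-0.7403, -1.2172).
Then the next iterate is (x, y)₁ = (1.2597, 1.7828).
Round to (1.2597, 1.7828) and repeat: F = (15.892078, -27.251595), J = [[1.865165, 21.658729], [-20.818917, -20.379501]].
Δ = (-0.6451, -0.6782), so (x, y)₂ = (0.6146, 1.1046).

(0.6146, 1.1046)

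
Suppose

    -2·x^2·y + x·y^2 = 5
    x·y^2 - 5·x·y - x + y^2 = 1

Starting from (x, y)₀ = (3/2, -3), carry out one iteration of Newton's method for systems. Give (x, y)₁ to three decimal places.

(1.765, -0.840)

At (3/2, -3): F = (22.000, 42.500).
Jacobian J = [[-4·x·y + y^2, -2·x^2 + 2·x·y], [y^2 - 5·y - 1, 2·x·y - 5·x + 2·y]].
At the point, J = [[27.000, -13.500], [23.000, -22.500]] (det J = -297.000).
Solving J·Δ = −F gives Δ = (0.265, 2.160).
Then the next iterate is (x, y)₁ = (1.765, -0.840).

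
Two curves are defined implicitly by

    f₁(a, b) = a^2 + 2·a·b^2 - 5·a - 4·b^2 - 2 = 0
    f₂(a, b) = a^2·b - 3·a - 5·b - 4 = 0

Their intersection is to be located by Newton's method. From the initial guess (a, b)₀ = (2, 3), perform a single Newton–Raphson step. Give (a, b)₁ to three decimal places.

(2.471, -5.765)

At (2, 3): F = (-8.000, -13.000).
Jacobian J = [[2·a + 2·b^2 - 5, 4·a·b - 8·b], [2·a·b - 3, a^2 - 5]].
At the point, J = [[17.000, 0.000], [9.000, -1.000]] (det J = -17.000).
Solving J·Δ = −F gives Δ = (0.471, -8.765).
Then the next iterate is (a, b)₁ = (2.471, -5.765).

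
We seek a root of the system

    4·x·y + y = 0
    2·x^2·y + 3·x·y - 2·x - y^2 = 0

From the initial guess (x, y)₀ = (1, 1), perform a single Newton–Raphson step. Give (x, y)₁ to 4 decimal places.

At (1, 1): F = (5.0000, 2.0000).
Jacobian J = [[4·y, 4·x + 1], [4·x·y + 3·y - 2, 2·x^2 + 3·x - 2·y]].
At the point, J = [[4.0000, 5.0000], [5.0000, 3.0000]] (det J = -13.0000).
Solving J·Δ = −F gives Δ = (0.3846, -1.3077).
Then the next iterate is (x, y)₁ = (1.3846, -0.3077).

(1.3846, -0.3077)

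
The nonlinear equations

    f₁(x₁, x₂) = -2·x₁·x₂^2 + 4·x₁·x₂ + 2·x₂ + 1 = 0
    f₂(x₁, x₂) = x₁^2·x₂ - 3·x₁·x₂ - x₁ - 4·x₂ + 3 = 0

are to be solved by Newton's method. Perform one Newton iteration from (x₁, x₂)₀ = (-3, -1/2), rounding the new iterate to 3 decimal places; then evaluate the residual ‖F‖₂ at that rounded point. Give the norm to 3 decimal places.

55.427

At (-3, -1/2): F = (7.500, -1.000).
Jacobian J = [[-2·x₂^2 + 4·x₂, -4·x₁·x₂ + 4·x₁ + 2], [2·x₁·x₂ - 3·x₂ - 1, x₁^2 - 3·x₁ - 4]].
At the point, J = [[-2.500, -16.000], [3.500, 14.000]] (det J = 21.000).
Solving J·Δ = −F gives Δ = (-4.238, 1.131).
Then the next iterate is (x₁, x₂)₁ = (-7.238, 0.631).
Re-evaluating at (-7.238, 0.631): F = (-10.24293, 54.47277), so ‖F‖₂ = 55.427.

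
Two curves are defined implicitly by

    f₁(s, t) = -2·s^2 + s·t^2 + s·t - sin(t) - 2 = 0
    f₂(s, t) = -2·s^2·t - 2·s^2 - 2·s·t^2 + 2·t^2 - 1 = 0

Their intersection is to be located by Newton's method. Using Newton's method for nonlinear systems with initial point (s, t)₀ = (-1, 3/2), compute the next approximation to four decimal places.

(-0.2465, 0.7856)

At (-1, 3/2): F = (-8.747495, 3.0000).
Jacobian J = [[-4·s + t^2 + t, 2·s·t + s - cos(t)], [-4·s·t - 4·s - 2·t^2, -2·s^2 - 4·s·t + 4·t]].
At the point, J = [[7.7500, -4.070737], [5.5000, 10.0000]] (det J = 99.889055).
Solving J·Δ = −F gives Δ = (0.7535, -0.7144).
Then the next iterate is (s, t)₁ = (-0.2465, 0.7856).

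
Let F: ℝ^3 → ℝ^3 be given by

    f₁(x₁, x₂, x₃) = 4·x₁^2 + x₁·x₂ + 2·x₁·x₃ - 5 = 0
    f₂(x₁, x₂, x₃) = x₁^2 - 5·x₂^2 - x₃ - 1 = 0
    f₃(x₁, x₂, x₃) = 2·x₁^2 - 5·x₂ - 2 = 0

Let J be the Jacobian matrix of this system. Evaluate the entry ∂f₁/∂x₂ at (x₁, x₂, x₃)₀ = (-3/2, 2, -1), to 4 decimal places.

∂f₁/∂x₂ = x₁.
At (-3/2, 2, -1) this is -1.5000.

-1.5000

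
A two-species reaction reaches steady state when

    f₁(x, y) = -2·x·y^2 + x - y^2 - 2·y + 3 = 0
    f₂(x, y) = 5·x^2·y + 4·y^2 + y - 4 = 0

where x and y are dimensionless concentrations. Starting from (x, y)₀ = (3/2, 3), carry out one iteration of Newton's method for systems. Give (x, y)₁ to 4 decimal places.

At (3/2, 3): F = (-37.5000, 68.7500).
Jacobian J = [[-2·y^2 + 1, -4·x·y - 2·y - 2], [10·x·y, 5·x^2 + 8·y + 1]].
At the point, J = [[-17.0000, -26.0000], [45.0000, 36.2500]] (det J = 553.7500).
Solving J·Δ = −F gives Δ = (-0.7731, -0.9368).
Then the next iterate is (x, y)₁ = (0.7269, 2.0632).

(0.7269, 2.0632)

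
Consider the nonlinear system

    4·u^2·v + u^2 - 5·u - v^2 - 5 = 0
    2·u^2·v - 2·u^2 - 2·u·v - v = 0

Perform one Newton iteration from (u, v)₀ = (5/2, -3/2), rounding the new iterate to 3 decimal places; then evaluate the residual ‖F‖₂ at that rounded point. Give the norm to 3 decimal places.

At (5/2, -3/2): F = (-51.000, -22.250).
Jacobian J = [[8·u·v + 2·u - 5, 4·u^2 - 2·v], [4·u·v - 4·u - 2·v, 2·u^2 - 2·u - 1]].
At the point, J = [[-30.000, 28.000], [-22.000, 6.500]] (det J = 421.000).
Solving J·Δ = −F gives Δ = (-0.692, 1.080).
Then the next iterate is (u, v)₁ = (1.808, -0.420).
Re-evaluating at (1.808, -0.420): F = (-16.43923, -7.34485), so ‖F‖₂ = 18.005.

18.005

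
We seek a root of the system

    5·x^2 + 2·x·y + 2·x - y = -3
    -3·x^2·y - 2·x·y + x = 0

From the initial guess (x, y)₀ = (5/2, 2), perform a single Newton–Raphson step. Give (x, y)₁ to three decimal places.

At (5/2, 2): F = (47.250, -45.000).
Jacobian J = [[10·x + 2·y + 2, 2·x - 1], [-6·x·y - 2·y + 1, -3·x^2 - 2·x]].
At the point, J = [[31.000, 4.000], [-33.000, -23.750]] (det J = -604.250).
Solving J·Δ = −F gives Δ = (-1.559, 0.272).
Then the next iterate is (x, y)₁ = (0.941, 2.272).

(0.941, 2.272)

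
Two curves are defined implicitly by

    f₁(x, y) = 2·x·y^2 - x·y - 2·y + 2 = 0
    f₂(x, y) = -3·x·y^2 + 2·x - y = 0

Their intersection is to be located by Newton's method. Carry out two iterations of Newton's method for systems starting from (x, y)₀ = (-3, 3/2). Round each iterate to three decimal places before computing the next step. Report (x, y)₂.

(-2.784, -1.744)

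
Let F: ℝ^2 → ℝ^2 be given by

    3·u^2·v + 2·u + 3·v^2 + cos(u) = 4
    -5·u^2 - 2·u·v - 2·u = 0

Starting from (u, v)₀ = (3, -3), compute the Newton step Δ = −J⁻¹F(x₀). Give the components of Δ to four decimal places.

(-1.1245, -0.6271)

At (3, -3): F = (-52.989992, -33.0000).
Jacobian J = [[6·u·v - sin(u) + 2, 3·u^2 + 6·v], [-10·u - 2·v - 2, -2·u]].
At the point, J = [[-52.141120, 9.0000], [-26.0000, -6.0000]] (det J = 546.846720).
Solving J·Δ = −F gives Δ = (-1.1245, -0.6271).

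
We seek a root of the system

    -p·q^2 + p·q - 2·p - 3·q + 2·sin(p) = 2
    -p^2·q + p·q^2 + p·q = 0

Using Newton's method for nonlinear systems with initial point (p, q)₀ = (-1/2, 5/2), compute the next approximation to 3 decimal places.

(-1.311, -1.845)

At (-1/2, 5/2): F = (-7.58385, -5.000).
Jacobian J = [[-q^2 + q + 2·cos(p) - 2, -2·p·q + p - 3], [-2·p·q + q^2 + q, -p^2 + 2·p·q + p]].
At the point, J = [[-3.99483, -1.000], [11.250, -3.250]] (det J = 24.23321).
Solving J·Δ = −F gives Δ = (-0.811, -4.345).
Then the next iterate is (p, q)₁ = (-1.311, -1.845).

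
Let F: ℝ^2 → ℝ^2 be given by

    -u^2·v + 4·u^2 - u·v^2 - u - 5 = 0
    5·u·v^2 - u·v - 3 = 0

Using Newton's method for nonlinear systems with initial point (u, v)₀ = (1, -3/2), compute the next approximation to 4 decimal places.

(1.1639, -0.7600)

At (1, -3/2): F = (-2.7500, 9.7500).
Jacobian J = [[-2·u·v + 8·u - v^2 - 1, -u^2 - 2·u·v], [5·v^2 - v, 10·u·v - u]].
At the point, J = [[7.7500, 2.0000], [12.7500, -16.0000]] (det J = -149.5000).
Solving J·Δ = −F gives Δ = (0.1639, 0.7400).
Then the next iterate is (u, v)₁ = (1.1639, -0.7600).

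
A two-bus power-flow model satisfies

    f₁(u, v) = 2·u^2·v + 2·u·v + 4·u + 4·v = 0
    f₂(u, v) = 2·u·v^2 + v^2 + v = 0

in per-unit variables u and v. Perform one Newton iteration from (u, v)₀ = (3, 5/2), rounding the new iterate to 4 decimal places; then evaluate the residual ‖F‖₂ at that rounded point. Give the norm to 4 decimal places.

28.4881

At (3, 5/2): F = (82.0000, 46.2500).
Jacobian J = [[4·u·v + 2·v + 4, 2·u^2 + 2·u + 4], [2·v^2, 4·u·v + 2·v + 1]].
At the point, J = [[39.0000, 28.0000], [12.5000, 36.0000]] (det J = 1054.0000).
Solving J·Δ = −F gives Δ = (-1.5721, -0.7389).
Then the next iterate is (u, v)₁ = (1.4279, 1.7611).
Re-evaluating at (1.4279, 1.7611): F = (24.966757, 13.719760), so ‖F‖₂ = 28.4881.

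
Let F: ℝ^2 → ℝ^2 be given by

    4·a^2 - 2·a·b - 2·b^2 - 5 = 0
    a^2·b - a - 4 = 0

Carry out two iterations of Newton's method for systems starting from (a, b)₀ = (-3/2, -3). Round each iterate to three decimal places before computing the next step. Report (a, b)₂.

At (-3/2, -3): F = (-23.000, -9.250).
Jacobian J = [[8·a - 2·b, -2·a - 4·b], [2·a·b - 1, a^2]].
At the point, J = [[-6.000, 15.000], [8.000, 2.250]] (det J = -133.500).
Solving J·Δ = −F gives Δ = (0.652, 1.794).
Then the next iterate is (a, b)₁ = (-0.848, -1.206).
Round to (-0.848, -1.206) and repeat: F = (-7.07783, -4.01924), J = [[-4.372, 6.520], [1.04538, 0.71910]].
Δ = (2.120, 2.507), so (a, b)₂ = (1.272, 1.301).

(1.272, 1.301)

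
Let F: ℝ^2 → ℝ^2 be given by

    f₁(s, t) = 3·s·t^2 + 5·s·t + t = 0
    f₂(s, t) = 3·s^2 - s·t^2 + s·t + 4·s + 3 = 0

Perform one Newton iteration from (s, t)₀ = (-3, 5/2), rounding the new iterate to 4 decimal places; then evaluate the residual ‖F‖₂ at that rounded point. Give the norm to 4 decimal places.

27.9511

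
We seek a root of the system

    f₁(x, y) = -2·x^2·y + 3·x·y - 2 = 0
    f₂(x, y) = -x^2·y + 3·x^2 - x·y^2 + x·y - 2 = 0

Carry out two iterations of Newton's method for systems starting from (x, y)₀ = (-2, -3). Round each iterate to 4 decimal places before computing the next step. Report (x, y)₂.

(-0.4065, -2.3106)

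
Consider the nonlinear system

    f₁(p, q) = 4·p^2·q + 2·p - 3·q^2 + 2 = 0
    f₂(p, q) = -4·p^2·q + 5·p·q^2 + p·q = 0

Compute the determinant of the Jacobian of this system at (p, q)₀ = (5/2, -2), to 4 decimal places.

609.0000

J = [[8·p·q + 2, 4·p^2 - 6·q], [-8·p·q + 5·q^2 + q, -4·p^2 + 10·p·q + p]].
At the point, J = [[-38.0000, 37.0000], [58.0000, -72.5000]].
det J = 609.0000.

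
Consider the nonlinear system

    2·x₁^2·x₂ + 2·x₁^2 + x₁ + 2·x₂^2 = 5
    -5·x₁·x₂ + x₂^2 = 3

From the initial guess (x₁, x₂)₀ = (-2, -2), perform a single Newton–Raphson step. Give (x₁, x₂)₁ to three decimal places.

At (-2, -2): F = (-7.000, -19.000).
Jacobian J = [[4·x₁·x₂ + 4·x₁ + 1, 2·x₁^2 + 4·x₂], [-5·x₂, -5·x₁ + 2·x₂]].
At the point, J = [[9.000, 0.000], [10.000, 6.000]] (det J = 54.000).
Solving J·Δ = −F gives Δ = (0.778, 1.870).
Then the next iterate is (x₁, x₂)₁ = (-1.222, -0.130).

(-1.222, -0.130)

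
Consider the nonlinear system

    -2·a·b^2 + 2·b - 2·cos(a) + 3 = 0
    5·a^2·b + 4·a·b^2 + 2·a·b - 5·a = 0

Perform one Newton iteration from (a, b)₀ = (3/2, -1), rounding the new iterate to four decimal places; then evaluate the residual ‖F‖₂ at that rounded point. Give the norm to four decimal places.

At (3/2, -1): F = (-2.141474, -15.7500).
Jacobian J = [[-2·b^2 + 2·sin(a), -4·a·b + 2], [10·a·b + 4·b^2 + 2·b - 5, 5·a^2 + 8·a·b + 2·a]].
At the point, J = [[-0.005010, 8.0000], [-18.0000, 2.2500]] (det J = 143.988727).
Solving J·Δ = −F gives Δ = (-0.8416, 0.2672).
Then the next iterate is (a, b)₁ = (0.6584, -0.7328).
Re-evaluating at (0.6584, -0.7328): F = (-0.754661, -4.431028), so ‖F‖₂ = 4.4948.

4.4948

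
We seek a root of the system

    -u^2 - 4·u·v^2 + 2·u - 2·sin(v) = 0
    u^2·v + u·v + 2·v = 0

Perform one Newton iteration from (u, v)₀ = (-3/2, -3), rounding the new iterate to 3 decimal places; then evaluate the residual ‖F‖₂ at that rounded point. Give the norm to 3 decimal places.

9.428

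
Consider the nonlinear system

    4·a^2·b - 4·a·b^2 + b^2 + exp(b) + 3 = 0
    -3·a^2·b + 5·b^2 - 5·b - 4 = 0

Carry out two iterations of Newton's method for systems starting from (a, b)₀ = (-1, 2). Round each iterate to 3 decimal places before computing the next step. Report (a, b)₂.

(0.534, 1.258)

At (-1, 2): F = (38.38906, 0.000).
Jacobian J = [[8·a·b - 4·b^2, 4·a^2 - 8·a·b + 2·b + exp(b)], [-6·a·b, -3·a^2 + 10·b - 5]].
At the point, J = [[-32.000, 31.38906], [12.000, 12.000]] (det J = -760.66867).
Solving J·Δ = −F gives Δ = (0.606, -0.606).
Then the next iterate is (a, b)₁ = (-0.394, 1.394).
Round to (-0.394, 1.394) and repeat: F = (12.90231, -1.90302), J = [[-12.16683, 11.83377], [3.29542, 8.47429]].
Δ = (0.928, -0.136), so (a, b)₂ = (0.534, 1.258).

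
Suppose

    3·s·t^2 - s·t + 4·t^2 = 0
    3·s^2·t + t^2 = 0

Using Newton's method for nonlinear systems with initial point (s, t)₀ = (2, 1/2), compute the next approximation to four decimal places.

At (2, 1/2): F = (1.5000, 6.2500).
Jacobian J = [[3·t^2 - t, 6·s·t - s + 8·t], [6·s·t, 3·s^2 + 2·t]].
At the point, J = [[0.2500, 8.0000], [6.0000, 13.0000]] (det J = -44.7500).
Solving J·Δ = −F gives Δ = (-0.6816, -0.1662).
Then the next iterate is (s, t)₁ = (1.3184, 0.3338).

(1.3184, 0.3338)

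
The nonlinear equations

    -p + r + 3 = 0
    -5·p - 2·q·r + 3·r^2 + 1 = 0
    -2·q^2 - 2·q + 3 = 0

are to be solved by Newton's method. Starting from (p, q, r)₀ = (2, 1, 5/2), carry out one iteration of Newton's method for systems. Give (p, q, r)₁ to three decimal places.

(6.990, 0.833, 3.990)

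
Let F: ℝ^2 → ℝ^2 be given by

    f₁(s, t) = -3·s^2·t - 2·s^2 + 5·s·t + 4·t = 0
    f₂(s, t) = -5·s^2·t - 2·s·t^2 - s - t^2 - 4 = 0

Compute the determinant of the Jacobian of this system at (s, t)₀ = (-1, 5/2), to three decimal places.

J = [[-6·s·t - 4·s + 5·t, -3·s^2 + 5·s + 4], [-10·s·t - 2·t^2 - 1, -5·s^2 - 4·s·t - 2·t]].
At the point, J = [[31.500, -4.000], [11.500, 0.000]].
det J = 46.000.

46.000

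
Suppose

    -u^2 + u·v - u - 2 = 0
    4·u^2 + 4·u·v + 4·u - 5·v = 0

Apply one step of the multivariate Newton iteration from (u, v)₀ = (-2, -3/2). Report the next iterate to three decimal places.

(-0.775, -1.081)

At (-2, -3/2): F = (-1.000, 27.500).
Jacobian J = [[-2·u + v - 1, u], [8·u + 4·v + 4, 4·u - 5]].
At the point, J = [[1.500, -2.000], [-18.000, -13.000]] (det J = -55.500).
Solving J·Δ = −F gives Δ = (1.225, 0.419).
Then the next iterate is (u, v)₁ = (-0.775, -1.081).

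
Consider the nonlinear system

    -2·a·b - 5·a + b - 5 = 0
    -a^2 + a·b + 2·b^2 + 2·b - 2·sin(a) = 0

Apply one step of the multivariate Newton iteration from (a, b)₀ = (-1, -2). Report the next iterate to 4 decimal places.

(-3.1433, -0.7144)

At (-1, -2): F = (-6.0000, 6.682942).
Jacobian J = [[-2·b - 5, -2·a + 1], [-2·a + b - 2·cos(a), a + 4·b + 2]].
At the point, J = [[-1.0000, 3.0000], [-1.080605, -7.0000]] (det J = 10.241814).
Solving J·Δ = −F gives Δ = (-2.1433, 1.2856).
Then the next iterate is (a, b)₁ = (-3.1433, -0.7144).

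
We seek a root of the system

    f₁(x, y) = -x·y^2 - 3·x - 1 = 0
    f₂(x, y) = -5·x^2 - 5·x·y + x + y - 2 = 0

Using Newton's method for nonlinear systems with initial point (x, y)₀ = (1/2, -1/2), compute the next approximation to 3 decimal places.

(-0.378, -0.956)

At (1/2, -1/2): F = (-2.625, -2.000).
Jacobian J = [[-y^2 - 3, -2·x·y], [-10·x - 5·y + 1, -5·x + 1]].
At the point, J = [[-3.250, 0.500], [-1.500, -1.500]] (det J = 5.625).
Solving J·Δ = −F gives Δ = (-0.878, -0.456).
Then the next iterate is (x, y)₁ = (-0.378, -0.956).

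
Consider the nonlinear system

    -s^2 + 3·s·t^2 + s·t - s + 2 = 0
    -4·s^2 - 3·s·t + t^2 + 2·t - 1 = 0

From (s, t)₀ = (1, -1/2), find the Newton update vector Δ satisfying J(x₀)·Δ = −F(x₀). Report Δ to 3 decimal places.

(-1.200, 1.775)

At (1, -1/2): F = (0.250, -4.250).
Jacobian J = [[-2·s + 3·t^2 + t - 1, 6·s·t + s], [-8·s - 3·t, -3·s + 2·t + 2]].
At the point, J = [[-2.750, -2.000], [-6.500, -2.000]] (det J = -7.500).
Solving J·Δ = −F gives Δ = (-1.200, 1.775).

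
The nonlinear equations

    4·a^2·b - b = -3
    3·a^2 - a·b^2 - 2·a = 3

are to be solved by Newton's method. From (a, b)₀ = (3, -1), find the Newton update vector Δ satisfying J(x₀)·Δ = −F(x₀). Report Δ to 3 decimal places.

(-1.072, 0.179)

At (3, -1): F = (-32.000, 15.000).
Jacobian J = [[8·a·b, 4·a^2 - 1], [6·a - b^2 - 2, -2·a·b]].
At the point, J = [[-24.000, 35.000], [15.000, 6.000]] (det J = -669.000).
Solving J·Δ = −F gives Δ = (-1.072, 0.179).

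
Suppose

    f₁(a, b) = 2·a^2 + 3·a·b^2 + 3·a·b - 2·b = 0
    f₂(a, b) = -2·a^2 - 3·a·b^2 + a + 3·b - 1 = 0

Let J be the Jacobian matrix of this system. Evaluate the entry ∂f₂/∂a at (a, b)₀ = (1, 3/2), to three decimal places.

∂f₂/∂a = -4·a - 3·b^2 + 1.
At (1, 3/2) this is -9.750.

-9.750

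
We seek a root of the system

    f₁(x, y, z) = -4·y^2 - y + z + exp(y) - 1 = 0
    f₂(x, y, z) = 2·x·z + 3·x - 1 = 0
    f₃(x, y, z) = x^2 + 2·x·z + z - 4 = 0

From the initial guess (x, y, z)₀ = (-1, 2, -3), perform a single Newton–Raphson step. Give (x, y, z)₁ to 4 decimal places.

(-1.1538, 0.6078, -1.7692)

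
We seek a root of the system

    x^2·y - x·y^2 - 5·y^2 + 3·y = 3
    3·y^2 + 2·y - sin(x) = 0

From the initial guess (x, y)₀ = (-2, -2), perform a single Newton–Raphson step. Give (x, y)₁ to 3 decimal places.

(0.520, -1.004)

At (-2, -2): F = (-29.000, 8.90930).
Jacobian J = [[2·x·y - y^2, x^2 - 2·x·y - 10·y + 3], [-cos(x), 6·y + 2]].
At the point, J = [[4.000, 19.000], [0.41615, -10.000]] (det J = -47.90679).
Solving J·Δ = −F gives Δ = (2.520, 0.996).
Then the next iterate is (x, y)₁ = (0.520, -1.004).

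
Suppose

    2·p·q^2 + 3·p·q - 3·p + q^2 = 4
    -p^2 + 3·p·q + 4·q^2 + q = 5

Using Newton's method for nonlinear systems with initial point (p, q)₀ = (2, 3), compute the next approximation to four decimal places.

At (2, 3): F = (53.0000, 48.0000).
Jacobian J = [[2·q^2 + 3·q - 3, 4·p·q + 3·p + 2·q], [-2·p + 3·q, 3·p + 8·q + 1]].
At the point, J = [[24.0000, 36.0000], [5.0000, 31.0000]] (det J = 564.0000).
Solving J·Δ = −F gives Δ = (0.1507, -1.5727).
Then the next iterate is (p, q)₁ = (2.1507, 1.4273).

(2.1507, 1.4273)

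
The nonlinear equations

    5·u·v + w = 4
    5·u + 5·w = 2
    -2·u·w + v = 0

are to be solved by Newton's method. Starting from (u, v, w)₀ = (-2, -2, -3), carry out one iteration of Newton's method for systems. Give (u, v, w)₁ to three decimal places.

At (-2, -2, -3): F = (13.000, -27.000, -14.000).
Jacobian J = [[5·v, 5·u, 1], [5, 0, 5], [-2·w, 1, -2·u]].
At the point, J = [[-10.000, -10.000, 1.000], [5.000, 0.000, 5.000], [6.000, 1.000, 4.000]] (det J = -45.000).
Solving J·Δ = −F gives Δ = (-10.489, 13.378, 15.889).
Then the next iterate is (u, v, w)₁ = (-12.489, 11.378, 12.889).

(-12.489, 11.378, 12.889)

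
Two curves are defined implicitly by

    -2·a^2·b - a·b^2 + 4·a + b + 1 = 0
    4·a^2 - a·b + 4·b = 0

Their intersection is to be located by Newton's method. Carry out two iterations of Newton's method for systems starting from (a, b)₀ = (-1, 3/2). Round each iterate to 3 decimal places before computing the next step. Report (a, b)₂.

At (-1, 3/2): F = (-2.250, 11.500).
Jacobian J = [[-4·a·b - b^2 + 4, -2·a^2 - 2·a·b + 1], [8·a - b, -a + 4]].
At the point, J = [[7.750, 2.000], [-9.500, 5.000]] (det J = 57.750).
Solving J·Δ = −F gives Δ = (0.593, -1.173).
Then the next iterate is (a, b)₁ = (-0.407, 0.327).
Round to (-0.407, 0.327) and repeat: F = (-0.36581, 2.10369), J = [[4.42543, 0.93488], [-3.583, 4.407]].
Δ = (0.157, -0.350), so (a, b)₂ = (-0.250, -0.023).

(-0.250, -0.023)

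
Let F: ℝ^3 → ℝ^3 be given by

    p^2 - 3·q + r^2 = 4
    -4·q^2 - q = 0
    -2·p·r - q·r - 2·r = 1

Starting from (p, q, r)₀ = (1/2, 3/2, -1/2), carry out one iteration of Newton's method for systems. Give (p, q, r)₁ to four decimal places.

At (1/2, 3/2, -1/2): F = (-8.0000, -10.5000, 1.2500).
Jacobian J = [[2·p, -3, 2·r], [0, -8·q - 1, 0], [-2·r, -r, -2·p - q - 2]].
At the point, J = [[1.0000, -3.0000, -1.0000], [0.0000, -13.0000, 0.0000], [1.0000, 0.5000, -4.5000]] (det J = 45.5000).
Solving J·Δ = −F gives Δ = (7.4121, -0.8077, 1.8352).
Then the next iterate is (p, q, r)₁ = (7.9121, 0.6923, 1.3352).

(7.9121, 0.6923, 1.3352)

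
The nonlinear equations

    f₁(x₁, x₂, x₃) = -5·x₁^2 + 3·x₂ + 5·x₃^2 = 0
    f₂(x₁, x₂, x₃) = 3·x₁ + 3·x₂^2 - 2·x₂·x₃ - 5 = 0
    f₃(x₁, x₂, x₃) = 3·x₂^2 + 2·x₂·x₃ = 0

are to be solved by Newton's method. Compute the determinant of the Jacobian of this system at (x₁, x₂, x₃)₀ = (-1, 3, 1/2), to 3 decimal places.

J = [[-10·x₁, 3, 10·x₃], [3, 6·x₂ - 2·x₃, -2·x₂], [0, 6·x₂ + 2·x₃, 2·x₂]].
At the point, J = [[10.000, 3.000, 5.000], [3.000, 17.000, -6.000], [0.000, 19.000, 6.000]].
det J = 2391.000.

2391.000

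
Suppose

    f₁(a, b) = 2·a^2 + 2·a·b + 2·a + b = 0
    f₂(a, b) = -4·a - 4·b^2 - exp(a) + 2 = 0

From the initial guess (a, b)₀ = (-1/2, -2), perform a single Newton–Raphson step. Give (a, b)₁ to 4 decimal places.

At (-1/2, -2): F = (-0.5000, -12.606531).
Jacobian J = [[4·a + 2·b + 2, 2·a + 1], [-exp(a) - 4, -8·b]].
At the point, J = [[-4.0000, 0.0000], [-4.606531, 16.0000]] (det J = -64.0000).
Solving J·Δ = −F gives Δ = (-0.1250, 0.7519).
Then the next iterate is (a, b)₁ = (-0.6250, -1.2481).

(-0.6250, -1.2481)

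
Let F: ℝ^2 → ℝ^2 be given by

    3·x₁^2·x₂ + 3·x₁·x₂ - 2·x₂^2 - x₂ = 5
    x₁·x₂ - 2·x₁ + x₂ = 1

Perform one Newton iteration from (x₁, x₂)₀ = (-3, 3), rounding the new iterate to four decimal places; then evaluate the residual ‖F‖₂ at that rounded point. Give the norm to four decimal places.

4.7455

At (-3, 3): F = (28.0000, -1.0000).
Jacobian J = [[6·x₁·x₂ + 3·x₂, 3·x₁^2 + 3·x₁ - 4·x₂ - 1], [x₂ - 2, x₁ + 1]].
At the point, J = [[-45.0000, 5.0000], [1.0000, -2.0000]] (det J = 85.0000).
Solving J·Δ = −F gives Δ = (0.6000, -0.2000).
Then the next iterate is (x₁, x₂)₁ = (-2.4000, 2.8000).
Re-evaluating at (-2.4000, 2.8000): F = (4.7440, -0.1200), so ‖F‖₂ = 4.7455.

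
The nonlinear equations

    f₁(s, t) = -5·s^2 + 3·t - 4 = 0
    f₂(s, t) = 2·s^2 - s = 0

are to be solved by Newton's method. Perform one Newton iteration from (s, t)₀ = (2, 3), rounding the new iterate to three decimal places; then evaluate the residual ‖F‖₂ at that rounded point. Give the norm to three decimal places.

At (2, 3): F = (-15.000, 6.000).
Jacobian J = [[-10·s, 3], [4·s - 1, 0]].
At the point, J = [[-20.000, 3.000], [7.000, 0.000]] (det J = -21.000).
Solving J·Δ = −F gives Δ = (-0.857, -0.714).
Then the next iterate is (s, t)₁ = (1.143, 2.286).
Re-evaluating at (1.143, 2.286): F = (-3.67424, 1.46990), so ‖F‖₂ = 3.957.

3.957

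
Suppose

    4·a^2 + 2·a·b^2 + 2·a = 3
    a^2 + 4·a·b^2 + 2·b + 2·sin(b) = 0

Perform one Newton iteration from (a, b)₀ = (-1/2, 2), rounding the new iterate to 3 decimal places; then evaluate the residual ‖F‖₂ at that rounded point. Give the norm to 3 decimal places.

At (-1/2, 2): F = (-7.000, -1.93141).
Jacobian J = [[8·a + 2·b^2 + 2, 4·a·b], [2·a + 4·b^2, 8·a·b + 2·cos(b) + 2]].
At the point, J = [[6.000, -4.000], [15.000, -6.83229]] (det J = 19.00624).
Solving J·Δ = −F gives Δ = (-2.110, -4.915).
Then the next iterate is (a, b)₁ = (-2.610, -2.915).
Re-evaluating at (-2.610, -2.915): F = (-25.32711, -88.17825), so ‖F‖₂ = 91.743.

91.743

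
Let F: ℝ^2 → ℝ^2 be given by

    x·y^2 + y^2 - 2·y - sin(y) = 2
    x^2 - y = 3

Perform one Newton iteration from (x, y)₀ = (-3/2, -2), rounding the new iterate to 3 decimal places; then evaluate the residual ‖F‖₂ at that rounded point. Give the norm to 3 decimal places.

5.017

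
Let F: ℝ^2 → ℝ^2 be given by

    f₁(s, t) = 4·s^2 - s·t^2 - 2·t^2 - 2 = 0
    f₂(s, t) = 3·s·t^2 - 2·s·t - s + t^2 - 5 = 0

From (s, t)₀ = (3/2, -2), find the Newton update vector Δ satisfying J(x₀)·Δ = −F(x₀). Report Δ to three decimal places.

At (3/2, -2): F = (-7.000, 21.500).
Jacobian J = [[8·s - t^2, -2·s·t - 4·t], [3·t^2 - 2·t - 1, 6·s·t - 2·s + 2·t]].
At the point, J = [[8.000, 14.000], [15.000, -25.000]] (det J = -410.000).
Solving J·Δ = −F gives Δ = (-0.307, 0.676).

(-0.307, 0.676)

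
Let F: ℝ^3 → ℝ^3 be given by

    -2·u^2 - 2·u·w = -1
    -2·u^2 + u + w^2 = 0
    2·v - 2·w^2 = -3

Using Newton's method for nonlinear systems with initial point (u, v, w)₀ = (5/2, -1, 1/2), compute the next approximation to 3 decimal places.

(1.379, -1.585, 0.165)

At (5/2, -1, 1/2): F = (-14.000, -9.750, 0.500).
Jacobian J = [[-4·u - 2·w, 0, -2·u], [-4·u + 1, 0, 2·w], [0, 2, -4·w]].
At the point, J = [[-11.000, 0.000, -5.000], [-9.000, 0.000, 1.000], [0.000, 2.000, -2.000]] (det J = 112.000).
Solving J·Δ = −F gives Δ = (-1.121, -0.585, -0.335).
Then the next iterate is (u, v, w)₁ = (1.379, -1.585, 0.165).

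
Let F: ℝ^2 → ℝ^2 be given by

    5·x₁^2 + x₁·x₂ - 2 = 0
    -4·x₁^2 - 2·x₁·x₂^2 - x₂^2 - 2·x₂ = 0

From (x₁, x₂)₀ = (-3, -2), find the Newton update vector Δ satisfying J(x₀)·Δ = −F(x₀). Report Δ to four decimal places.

(1.4814, 0.5319)

At (-3, -2): F = (49.0000, -12.0000).
Jacobian J = [[10·x₁ + x₂, x₁], [-8·x₁ - 2·x₂^2, -4·x₁·x₂ - 2·x₂ - 2]].
At the point, J = [[-32.0000, -3.0000], [16.0000, -22.0000]] (det J = 752.0000).
Solving J·Δ = −F gives Δ = (1.4814, 0.5319).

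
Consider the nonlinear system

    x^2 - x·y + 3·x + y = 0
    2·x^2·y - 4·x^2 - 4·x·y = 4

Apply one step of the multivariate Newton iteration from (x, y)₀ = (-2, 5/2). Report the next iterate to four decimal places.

At (-2, 5/2): F = (5.5000, 20.0000).
Jacobian J = [[2·x - y + 3, -x + 1], [4·x·y - 8·x - 4·y, 2·x^2 - 4·x]].
At the point, J = [[-3.5000, 3.0000], [-14.0000, 16.0000]] (det J = -14.0000).
Solving J·Δ = −F gives Δ = (2.0000, 0.5000).
Then the next iterate is (x, y)₁ = (0.0000, 3.0000).

(0.0000, 3.0000)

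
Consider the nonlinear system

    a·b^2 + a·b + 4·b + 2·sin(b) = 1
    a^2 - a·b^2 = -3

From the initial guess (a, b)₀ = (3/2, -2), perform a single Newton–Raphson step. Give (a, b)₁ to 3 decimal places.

(5.991, -1.126)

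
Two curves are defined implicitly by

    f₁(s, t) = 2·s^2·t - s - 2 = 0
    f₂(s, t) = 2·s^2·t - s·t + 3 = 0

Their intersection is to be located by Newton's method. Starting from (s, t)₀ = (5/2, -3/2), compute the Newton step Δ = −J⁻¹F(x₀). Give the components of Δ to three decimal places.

(9.429, 13.929)

At (5/2, -3/2): F = (-23.250, -12.000).
Jacobian J = [[4·s·t - 1, 2·s^2], [4·s·t - t, 2·s^2 - s]].
At the point, J = [[-16.000, 12.500], [-13.500, 10.000]] (det J = 8.750).
Solving J·Δ = −F gives Δ = (9.429, 13.929).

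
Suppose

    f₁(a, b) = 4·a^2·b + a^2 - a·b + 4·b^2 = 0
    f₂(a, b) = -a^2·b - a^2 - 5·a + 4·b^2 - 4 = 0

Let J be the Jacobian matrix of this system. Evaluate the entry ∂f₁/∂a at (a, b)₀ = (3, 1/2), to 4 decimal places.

17.5000

∂f₁/∂a = 8·a·b + 2·a - b.
At (3, 1/2) this is 17.5000.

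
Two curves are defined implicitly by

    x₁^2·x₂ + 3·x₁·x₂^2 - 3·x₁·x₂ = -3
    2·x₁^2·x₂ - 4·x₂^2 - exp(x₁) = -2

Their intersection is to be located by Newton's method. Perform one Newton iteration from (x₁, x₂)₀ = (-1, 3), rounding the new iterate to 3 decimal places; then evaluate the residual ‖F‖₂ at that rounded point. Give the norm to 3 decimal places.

At (-1, 3): F = (-12.000, -28.36788).
Jacobian J = [[2·x₁·x₂ + 3·x₂^2 - 3·x₂, x₁^2 + 6·x₁·x₂ - 3·x₁], [4·x₁·x₂ - exp(x₁), 2·x₁^2 - 8·x₂]].
At the point, J = [[12.000, -14.000], [-12.36788, -22.000]] (det J = -437.15031).
Solving J·Δ = −F gives Δ = (-0.305, -1.118).
Then the next iterate is (x₁, x₂)₁ = (-1.305, 1.882).
Re-evaluating at (-1.305, 1.882): F = (-0.29351, -6.02868), so ‖F‖₂ = 6.036.

6.036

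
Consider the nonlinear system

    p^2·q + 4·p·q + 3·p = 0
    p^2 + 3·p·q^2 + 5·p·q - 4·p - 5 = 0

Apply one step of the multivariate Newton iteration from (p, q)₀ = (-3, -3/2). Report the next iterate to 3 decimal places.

At (-3, -3/2): F = (-4.500, 18.250).
Jacobian J = [[2·p·q + 4·q + 3, p^2 + 4·p], [2·p + 3·q^2 + 5·q - 4, 6·p·q + 5·p]].
At the point, J = [[6.000, -3.000], [-10.750, 12.000]] (det J = 39.750).
Solving J·Δ = −F gives Δ = (-0.019, -1.538).
Then the next iterate is (p, q)₁ = (-3.019, -3.038).

(-3.019, -3.038)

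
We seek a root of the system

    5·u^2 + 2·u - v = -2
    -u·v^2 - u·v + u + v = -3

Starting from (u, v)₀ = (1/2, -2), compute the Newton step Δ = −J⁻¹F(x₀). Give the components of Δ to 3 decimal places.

At (1/2, -2): F = (6.250, 0.500).
Jacobian J = [[10·u + 2, -1], [-v^2 - v + 1, -2·u·v - u + 1]].
At the point, J = [[7.000, -1.000], [-1.000, 2.500]] (det J = 16.500).
Solving J·Δ = −F gives Δ = (-0.977, -0.591).

(-0.977, -0.591)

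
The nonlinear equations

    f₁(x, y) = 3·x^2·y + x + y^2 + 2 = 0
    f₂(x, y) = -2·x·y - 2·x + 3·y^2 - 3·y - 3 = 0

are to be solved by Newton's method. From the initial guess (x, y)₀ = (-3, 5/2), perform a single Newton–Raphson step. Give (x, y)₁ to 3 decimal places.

(-2.342, 1.131)

At (-3, 5/2): F = (72.750, 29.250).
Jacobian J = [[6·x·y + 1, 3·x^2 + 2·y], [-2·y - 2, -2·x + 6·y - 3]].
At the point, J = [[-44.000, 32.000], [-7.000, 18.000]] (det J = -568.000).
Solving J·Δ = −F gives Δ = (0.658, -1.369).
Then the next iterate is (x, y)₁ = (-2.342, 1.131).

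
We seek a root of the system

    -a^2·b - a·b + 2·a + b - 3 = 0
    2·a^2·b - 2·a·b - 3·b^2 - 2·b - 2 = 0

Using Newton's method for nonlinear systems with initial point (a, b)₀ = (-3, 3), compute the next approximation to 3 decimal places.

(-2.373, 0.331)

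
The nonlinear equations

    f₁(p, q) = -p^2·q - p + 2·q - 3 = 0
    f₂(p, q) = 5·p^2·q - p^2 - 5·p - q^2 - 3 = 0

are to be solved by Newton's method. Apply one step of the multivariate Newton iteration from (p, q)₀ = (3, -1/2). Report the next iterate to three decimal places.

(-2.147, -2.328)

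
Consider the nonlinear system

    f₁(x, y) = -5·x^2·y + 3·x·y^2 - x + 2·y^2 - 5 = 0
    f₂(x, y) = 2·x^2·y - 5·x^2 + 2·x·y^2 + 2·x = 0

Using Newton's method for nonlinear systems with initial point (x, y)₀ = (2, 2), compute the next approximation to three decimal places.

At (2, 2): F = (-15.000, 16.000).
Jacobian J = [[-10·x·y + 3·y^2 - 1, -5·x^2 + 6·x·y + 4·y], [4·x·y - 10·x + 2·y^2 + 2, 2·x^2 + 4·x·y]].
At the point, J = [[-29.000, 12.000], [6.000, 24.000]] (det J = -768.000).
Solving J·Δ = −F gives Δ = (-0.719, -0.487).
Then the next iterate is (x, y)₁ = (1.281, 1.513).

(1.281, 1.513)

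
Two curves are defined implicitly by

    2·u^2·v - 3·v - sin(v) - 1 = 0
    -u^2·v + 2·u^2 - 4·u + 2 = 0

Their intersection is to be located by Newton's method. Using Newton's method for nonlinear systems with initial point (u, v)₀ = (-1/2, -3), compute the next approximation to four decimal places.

At (-1/2, -3): F = (6.641120, 5.2500).
Jacobian J = [[4·u·v, 2·u^2 - cos(v) - 3], [-2·u·v + 4·u - 4, -u^2]].
At the point, J = [[6.0000, -1.510008], [-9.0000, -0.2500]] (det J = -15.090068).
Solving J·Δ = −F gives Δ = (0.4153, 6.0484).
Then the next iterate is (u, v)₁ = (-0.0847, 3.0484).

(-0.0847, 3.0484)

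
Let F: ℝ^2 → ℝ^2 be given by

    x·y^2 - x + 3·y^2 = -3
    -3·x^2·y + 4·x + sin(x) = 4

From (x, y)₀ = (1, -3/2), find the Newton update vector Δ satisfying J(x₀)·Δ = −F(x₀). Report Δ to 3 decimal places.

(-0.196, 0.896)

At (1, -3/2): F = (11.000, 5.34147).
Jacobian J = [[y^2 - 1, 2·x·y + 6·y], [-6·x·y + cos(x) + 4, -3·x^2]].
At the point, J = [[1.250, -12.000], [13.54030, -3.000]] (det J = 158.73363).
Solving J·Δ = −F gives Δ = (-0.196, 0.896).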